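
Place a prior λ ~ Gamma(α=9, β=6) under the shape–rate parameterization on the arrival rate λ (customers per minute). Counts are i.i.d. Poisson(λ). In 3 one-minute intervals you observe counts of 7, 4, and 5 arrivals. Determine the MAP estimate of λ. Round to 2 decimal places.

Σxᵢ = 7+4+5 = 16, with n = 3.
Posterior ∝ λ^8e^(−6λ) · λ^16e^(−3λ) = λ^24e^(−9λ), i.e. Gamma(shape=25, rate=9).
The mode of a Gamma(a, b) with a ≥ 1 (shape–rate) is (a−1)/b = 24/9 ≈ 2.67.

λ̂_MAP = 2.67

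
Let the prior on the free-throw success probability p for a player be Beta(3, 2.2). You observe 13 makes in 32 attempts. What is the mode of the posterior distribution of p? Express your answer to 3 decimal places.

Prior: Beta(3, 2.2).
Data: 13 successes in 32 trials. The binomial likelihood contributes p^13(1−p)^19, so the posterior is Beta(3+13, 2.2+19) = Beta(16, 21.2).
For Beta(a, b) with a, b > 1 the mode is (a−1)/(a+b−2) = 15/35.2 ≈ 0.426.

p̂_MAP = 0.426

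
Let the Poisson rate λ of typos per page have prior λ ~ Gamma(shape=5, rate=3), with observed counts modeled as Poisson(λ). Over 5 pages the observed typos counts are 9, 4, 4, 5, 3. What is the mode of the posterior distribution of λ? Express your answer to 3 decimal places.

λ̂_MAP = 3.625

Σxᵢ = 9+4+4+5+3 = 25, with n = 5.
Posterior ∝ λ^4e^(−3λ) · λ^25e^(−5λ) = λ^29e^(−8λ), i.e. Gamma(shape=30, rate=8).
The mode of a Gamma(a, b) with a ≥ 1 (shape–rate) is (a−1)/b = 29/8 ≈ 3.625.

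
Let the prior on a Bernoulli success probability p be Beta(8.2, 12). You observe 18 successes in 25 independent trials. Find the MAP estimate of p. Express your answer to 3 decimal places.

Prior: Beta(8.2, 12).
Data: 18 successes in 25 trials. The binomial likelihood contributes p^18(1−p)^7, so the posterior is Beta(8.2+18, 12+7) = Beta(26.2, 19).
For Beta(a, b) with a, b > 1 the mode is (a−1)/(a+b−2) = 25.2/43.2 ≈ 0.583.

p̂_MAP = 0.583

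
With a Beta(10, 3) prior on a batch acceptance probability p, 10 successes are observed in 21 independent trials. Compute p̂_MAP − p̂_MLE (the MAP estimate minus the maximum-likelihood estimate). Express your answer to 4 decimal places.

MAP − MLE = 0.1176

Posterior is Beta(20, 14); MAP = (20−1)/(34−2) = 19/32 ≈ 0.59375.
MLE ignores the prior: p̂_MLE = k/n = 10/21 ≈ 0.47619.
Difference = 19/32 − 10/21 = 79/672 ≈ 0.1176.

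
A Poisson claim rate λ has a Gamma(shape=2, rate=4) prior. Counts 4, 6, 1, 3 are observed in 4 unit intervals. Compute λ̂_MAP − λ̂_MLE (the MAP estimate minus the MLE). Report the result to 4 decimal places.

MAP − MLE = -1.6250

Σxᵢ = 14. Posterior is Gamma(16, 8); MAP = (16−1)/8 = 15/8 ≈ 1.87500.
MLE = x̄ = 14/4 ≈ 3.50000.
Difference = 15/8 − 14/4 = -13/8 ≈ -1.6250.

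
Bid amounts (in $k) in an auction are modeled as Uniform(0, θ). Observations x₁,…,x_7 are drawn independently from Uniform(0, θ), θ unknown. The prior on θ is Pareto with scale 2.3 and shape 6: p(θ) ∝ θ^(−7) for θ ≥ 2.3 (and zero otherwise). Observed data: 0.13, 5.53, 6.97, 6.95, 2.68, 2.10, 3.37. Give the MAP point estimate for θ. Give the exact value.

θ̂_MAP = 6.97

The Uniform(0, θ) likelihood is θ^(−n) for θ ≥ max(xᵢ), zero otherwise. Here max(xᵢ) = 6.97.
Posterior ∝ θ^(−7) · θ^(−7) = θ^(−14) on θ ≥ max(2.3, 6.97) = 6.97.
This density is strictly decreasing in θ, so the posterior mode lies at the lower boundary of the support.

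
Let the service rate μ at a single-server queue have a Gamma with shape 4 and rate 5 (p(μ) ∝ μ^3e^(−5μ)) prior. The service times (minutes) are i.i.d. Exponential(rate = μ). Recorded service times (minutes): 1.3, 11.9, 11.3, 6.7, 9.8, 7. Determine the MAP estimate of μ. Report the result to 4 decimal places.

μ̂_MAP = 0.1698

The Exponential(rate=μ) likelihood is ∝ μ^n e^(−μΣtᵢ). Here n = 6 and Σtᵢ = 1.3 + 11.9 + 11.3 + 6.7 + 9.8 + 7 = 48.
Posterior ∝ μ^3e^(−5μ) · μ^6e^(−48μ) = μ^9e^(−53μ), i.e. Gamma(10, 53).
Mode = (a−1)/b = 9/53 ≈ 0.1698.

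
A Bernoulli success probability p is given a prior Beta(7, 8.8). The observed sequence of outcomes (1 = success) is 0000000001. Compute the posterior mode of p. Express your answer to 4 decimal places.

Prior: Beta(7, 8.8).
Data: 1 success in 10 trials (from the sequence). The binomial likelihood contributes p(1−p)^9, so the posterior is Beta(7+1, 8.8+9) = Beta(8, 17.8).
For Beta(a, b) with a, b > 1 the mode is (a−1)/(a+b−2) = 7/23.8 ≈ 0.2941.

p̂_MAP = 0.2941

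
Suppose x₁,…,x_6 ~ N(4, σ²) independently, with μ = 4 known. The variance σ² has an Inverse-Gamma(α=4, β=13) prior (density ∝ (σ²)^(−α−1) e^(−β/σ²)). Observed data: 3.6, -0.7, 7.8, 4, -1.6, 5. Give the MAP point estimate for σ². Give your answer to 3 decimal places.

σ̂²_MAP = 5.941

Sum of squared deviations about the known mean: SS = (3.6−4)² + (-0.7−4)² + (7.8−4)² + (4−4)² + (-1.6−4)² + (5−4)² = 69.05.
The Normal likelihood contributes (σ²)^(−n/2) exp(−SS/(2σ²)), so the posterior is Inverse-Gamma(α + n/2, β + SS/2) = Inverse-Gamma(7, 47.525).
The mode of Inverse-Gamma(a, b) is b/(a+1) = 47.525/8 ≈ 5.941.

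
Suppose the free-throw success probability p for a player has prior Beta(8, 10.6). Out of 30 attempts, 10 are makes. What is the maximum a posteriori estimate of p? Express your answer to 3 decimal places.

Prior: Beta(8, 10.6).
Data: 10 successes in 30 trials. The binomial likelihood contributes p^10(1−p)^20, so the posterior is Beta(8+10, 10.6+20) = Beta(18, 30.6).
For Beta(a, b) with a, b > 1 the mode is (a−1)/(a+b−2) = 17/46.6 ≈ 0.365.

p̂_MAP = 0.365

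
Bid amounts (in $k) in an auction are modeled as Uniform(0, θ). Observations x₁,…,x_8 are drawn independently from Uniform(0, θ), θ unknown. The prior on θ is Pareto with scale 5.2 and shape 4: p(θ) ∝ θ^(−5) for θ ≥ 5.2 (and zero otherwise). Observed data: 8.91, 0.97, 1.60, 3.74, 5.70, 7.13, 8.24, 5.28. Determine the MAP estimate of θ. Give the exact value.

The Uniform(0, θ) likelihood is θ^(−n) for θ ≥ max(xᵢ), zero otherwise. Here max(xᵢ) = 8.91.
Posterior ∝ θ^(−5) · θ^(−8) = θ^(−13) on θ ≥ max(5.2, 8.91) = 8.91.
This density is strictly decreasing in θ, so the posterior mode lies at the lower boundary of the support.

θ̂_MAP = 8.91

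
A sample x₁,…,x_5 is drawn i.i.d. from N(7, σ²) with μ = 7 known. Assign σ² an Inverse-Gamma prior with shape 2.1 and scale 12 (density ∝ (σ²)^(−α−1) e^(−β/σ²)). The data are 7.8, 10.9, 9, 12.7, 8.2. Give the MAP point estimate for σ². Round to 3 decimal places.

σ̂²_MAP = 6.945

Sum of squared deviations about the known mean: SS = (7.8−7)² + (10.9−7)² + (9−7)² + (12.7−7)² + (8.2−7)² = 53.78.
The Normal likelihood contributes (σ²)^(−n/2) exp(−SS/(2σ²)), so the posterior is Inverse-Gamma(α + n/2, β + SS/2) = Inverse-Gamma(4.6, 38.89).
The mode of Inverse-Gamma(a, b) is b/(a+1) = 38.89/5.6 ≈ 6.945.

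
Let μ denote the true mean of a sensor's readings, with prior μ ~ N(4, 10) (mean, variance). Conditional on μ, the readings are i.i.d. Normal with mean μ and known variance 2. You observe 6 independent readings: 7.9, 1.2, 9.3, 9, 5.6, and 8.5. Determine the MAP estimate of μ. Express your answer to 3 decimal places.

μ̂_MAP = 6.823

n = 6; x̄ = (7.9 + 1.2 + 9.3 + 9 + 5.6 + 8.5)/6 = 41.5/6 = 83/12 ≈ 6.9167.
For a Normal prior and Normal likelihood with known variance, the posterior is Normal; its mode equals its mean, the precision-weighted average.
Prior precision 1/σ₀² = 1/10 = 0.1; data precision n/σ² = 6/2 = 3.
μ̂ = (0.1·4 + 3·(83/12)) / (0.1 + 3) = 21.15/3.1 = 423/62 ≈ 6.823.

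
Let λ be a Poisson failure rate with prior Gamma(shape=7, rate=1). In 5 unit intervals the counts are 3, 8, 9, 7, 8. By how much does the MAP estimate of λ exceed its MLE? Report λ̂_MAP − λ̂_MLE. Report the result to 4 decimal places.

MAP − MLE = -0.1667

Σxᵢ = 35. Posterior is Gamma(42, 6); MAP = (42−1)/6 = 41/6 ≈ 6.83333.
MLE = x̄ = 35/5 ≈ 7.00000.
Difference = 41/6 − 35/5 = -1/6 ≈ -0.1667.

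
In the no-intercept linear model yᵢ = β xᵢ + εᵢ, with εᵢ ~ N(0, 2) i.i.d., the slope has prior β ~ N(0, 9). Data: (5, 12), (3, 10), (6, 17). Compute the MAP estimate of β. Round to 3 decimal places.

β̂_MAP = 2.734

log p(β | y) = −Σ(yᵢ − βxᵢ)²/(2·2) − β²/(2·9) + const.
Setting the derivative to zero: Σxᵢ(yᵢ − βxᵢ)/2 − β/9 = 0, so β = Σxᵢyᵢ / (Σxᵢ² + σ²/τ²).
Σxᵢyᵢ = 5·12 + 3·10 + 6·17 = 192; Σxᵢ² = 70; σ²/τ² = 2/9.
β̂_MAP = 192 / (70 + 2/9) = 192/(632/9) = 216/79 ≈ 2.734.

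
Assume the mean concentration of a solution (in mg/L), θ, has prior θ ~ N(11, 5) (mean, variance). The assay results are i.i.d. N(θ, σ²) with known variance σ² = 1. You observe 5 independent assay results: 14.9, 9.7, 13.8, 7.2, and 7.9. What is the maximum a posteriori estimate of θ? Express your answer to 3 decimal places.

n = 5; x̄ = (14.9 + 9.7 + 13.8 + 7.2 + 7.9)/5 = 53.5/5 = 10.7.
For a Normal prior and Normal likelihood with known variance, the posterior is Normal; its mode equals its mean, the precision-weighted average.
Prior precision 1/σ₀² = 1/5 = 0.2; data precision n/σ² = 5/1 = 5.
θ̂ = (0.2·11 + 5·10.7) / (0.2 + 5) = 55.7/5.2 = 557/52 ≈ 10.712.

θ̂_MAP = 10.712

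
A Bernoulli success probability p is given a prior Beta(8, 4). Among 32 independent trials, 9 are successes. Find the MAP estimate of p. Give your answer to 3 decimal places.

Prior: Beta(8, 4).
Data: 9 successes in 32 trials. The binomial likelihood contributes p^9(1−p)^23, so the posterior is Beta(8+9, 4+23) = Beta(17, 27).
For Beta(a, b) with a, b > 1 the mode is (a−1)/(a+b−2) = 16/42 ≈ 0.381.

p̂_MAP = 0.381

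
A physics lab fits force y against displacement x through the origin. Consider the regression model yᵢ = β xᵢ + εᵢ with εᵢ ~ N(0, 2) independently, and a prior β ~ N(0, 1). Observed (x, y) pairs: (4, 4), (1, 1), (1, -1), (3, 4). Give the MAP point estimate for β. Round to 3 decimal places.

β̂_MAP = 0.966

log p(β | y) = −Σ(yᵢ − βxᵢ)²/(2·2) − β²/(2·1) + const.
Setting the derivative to zero: Σxᵢ(yᵢ − βxᵢ)/2 − β/1 = 0, so β = Σxᵢyᵢ / (Σxᵢ² + σ²/τ²).
Σxᵢyᵢ = 4·4 + 1·1 + 1·(-1) + 3·4 = 28; Σxᵢ² = 27; σ²/τ² = 2.
β̂_MAP = 28 / (27 + 2) = 28/29 ≈ 0.966.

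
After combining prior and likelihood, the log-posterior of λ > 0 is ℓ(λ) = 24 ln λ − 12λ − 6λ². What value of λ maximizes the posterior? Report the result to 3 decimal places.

ℓ'(λ) = 24/λ − 12 − 12λ. Setting this to zero and multiplying by λ: 12λ² + 12λ − 24 = 0.
λ = (−12 + √(12² + 4·12·24)) / (2·12) = (−12 + √1296) / 24 = (−12 + 36)/24 = 1.
ℓ''(λ) = −24/λ² − 12 < 0, confirming a maximum.

λ̂_MAP = 1.000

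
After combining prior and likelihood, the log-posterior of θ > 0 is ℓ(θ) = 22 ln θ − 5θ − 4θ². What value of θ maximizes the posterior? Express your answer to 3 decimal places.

ℓ'(θ) = 22/θ − 5 − 8θ. Setting this to zero and multiplying by θ: 8θ² + 5θ − 22 = 0.
θ = (−5 + √(5² + 4·8·22)) / (2·8) = (−5 + √729) / 16 = (−5 + 27)/16 = 11/8.
ℓ''(θ) = −22/θ² − 8 < 0, confirming a maximum.

θ̂_MAP = 1.375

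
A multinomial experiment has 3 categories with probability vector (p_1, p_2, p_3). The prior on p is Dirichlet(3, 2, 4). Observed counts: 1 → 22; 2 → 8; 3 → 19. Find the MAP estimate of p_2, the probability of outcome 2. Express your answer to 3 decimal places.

The posterior is Dirichlet(αᵢ + nᵢ) = Dirichlet(25, 10, 23).
For a Dirichlet(a₁,…,a_K) with all aᵢ > 1, the mode has j-th component (aⱼ − 1)/(Σaᵢ − K).
Here Σaᵢ = 58 and K = 3, so p_2 = (10 − 1)/(58 − 3) = 9/55 ≈ 0.164.

MAP estimate: 0.164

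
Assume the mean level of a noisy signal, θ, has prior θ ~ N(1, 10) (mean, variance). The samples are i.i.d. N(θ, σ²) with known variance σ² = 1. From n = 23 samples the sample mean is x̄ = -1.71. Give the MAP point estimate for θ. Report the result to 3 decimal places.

θ̂_MAP = -1.698

n = 23, x̄ = -1.71.
For a Normal prior and Normal likelihood with known variance, the posterior is Normal; its mode equals its mean, the precision-weighted average.
Prior precision 1/σ₀² = 1/10 = 0.1; data precision n/σ² = 23/1 = 23.
θ̂ = (0.1·1 + 23·(-1.71)) / (0.1 + 23) = (-39.23)/23.1 = -3923/2310 ≈ -1.698.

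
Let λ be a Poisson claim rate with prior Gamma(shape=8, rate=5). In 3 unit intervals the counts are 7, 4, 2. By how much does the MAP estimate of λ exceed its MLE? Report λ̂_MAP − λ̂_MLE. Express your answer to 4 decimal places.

MAP − MLE = -1.8333

Σxᵢ = 13. Posterior is Gamma(21, 8); MAP = (21−1)/8 = 20/8 ≈ 2.50000.
MLE = x̄ = 13/3 ≈ 4.33333.
Difference = 20/8 − 13/3 = -11/6 ≈ -1.8333.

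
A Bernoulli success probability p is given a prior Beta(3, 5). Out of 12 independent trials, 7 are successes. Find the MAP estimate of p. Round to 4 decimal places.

Prior: Beta(3, 5).
Data: 7 successes in 12 trials. The binomial likelihood contributes p^7(1−p)^5, so the posterior is Beta(3+7, 5+5) = Beta(10, 10).
For Beta(a, b) with a, b > 1 the mode is (a−1)/(a+b−2) = 9/18 ≈ 0.5000.

p̂_MAP = 0.5000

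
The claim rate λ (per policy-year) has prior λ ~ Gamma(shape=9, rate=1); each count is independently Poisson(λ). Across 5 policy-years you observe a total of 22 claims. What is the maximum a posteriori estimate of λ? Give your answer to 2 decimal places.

λ̂_MAP = 5.00

Σxᵢ = 22, n = 5.
Posterior ∝ λ^8e^(−1λ) · λ^22e^(−5λ) = λ^30e^(−6λ), i.e. Gamma(shape=31, rate=6).
The mode of a Gamma(a, b) with a ≥ 1 (shape–rate) is (a−1)/b = 30/6 ≈ 5.00.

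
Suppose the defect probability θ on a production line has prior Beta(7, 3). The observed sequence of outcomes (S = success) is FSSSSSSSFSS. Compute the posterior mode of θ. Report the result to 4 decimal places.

θ̂_MAP = 0.7895

Prior: Beta(7, 3).
Data: 9 successes in 11 trials (from the sequence). The binomial likelihood contributes θ^9(1−θ)^2, so the posterior is Beta(7+9, 3+2) = Beta(16, 5).
For Beta(a, b) with a, b > 1 the mode is (a−1)/(a+b−2) = 15/19 ≈ 0.7895.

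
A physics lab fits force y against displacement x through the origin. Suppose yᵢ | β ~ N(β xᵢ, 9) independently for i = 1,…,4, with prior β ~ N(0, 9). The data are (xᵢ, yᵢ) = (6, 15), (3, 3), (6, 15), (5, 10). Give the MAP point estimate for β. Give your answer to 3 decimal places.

log p(β | y) = −Σ(yᵢ − βxᵢ)²/(2·9) − β²/(2·9) + const.
Setting the derivative to zero: Σxᵢ(yᵢ − βxᵢ)/9 − β/9 = 0, so β = Σxᵢyᵢ / (Σxᵢ² + σ²/τ²).
Σxᵢyᵢ = 6·15 + 3·3 + 6·15 + 5·10 = 239; Σxᵢ² = 106; σ²/τ² = 1.
β̂_MAP = 239 / (106 + 1) = 239/107 ≈ 2.234.

β̂_MAP = 2.234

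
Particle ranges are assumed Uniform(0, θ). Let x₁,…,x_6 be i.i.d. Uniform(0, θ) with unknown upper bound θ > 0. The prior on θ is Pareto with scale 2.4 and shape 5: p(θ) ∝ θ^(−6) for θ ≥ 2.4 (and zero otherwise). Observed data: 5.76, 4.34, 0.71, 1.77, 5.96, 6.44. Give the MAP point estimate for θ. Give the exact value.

θ̂_MAP = 6.44

The Uniform(0, θ) likelihood is θ^(−n) for θ ≥ max(xᵢ), zero otherwise. Here max(xᵢ) = 6.44.
Posterior ∝ θ^(−6) · θ^(−6) = θ^(−12) on θ ≥ max(2.4, 6.44) = 6.44.
This density is strictly decreasing in θ, so the posterior mode lies at the lower boundary of the support.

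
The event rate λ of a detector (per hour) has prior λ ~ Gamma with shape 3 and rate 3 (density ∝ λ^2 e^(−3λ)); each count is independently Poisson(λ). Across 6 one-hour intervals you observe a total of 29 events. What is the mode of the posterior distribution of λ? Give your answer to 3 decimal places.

Σxᵢ = 29, n = 6.
Posterior ∝ λ^2e^(−3λ) · λ^29e^(−6λ) = λ^31e^(−9λ), i.e. Gamma(shape=32, rate=9).
The mode of a Gamma(a, b) with a ≥ 1 (shape–rate) is (a−1)/b = 31/9 ≈ 3.444.

λ̂_MAP = 3.444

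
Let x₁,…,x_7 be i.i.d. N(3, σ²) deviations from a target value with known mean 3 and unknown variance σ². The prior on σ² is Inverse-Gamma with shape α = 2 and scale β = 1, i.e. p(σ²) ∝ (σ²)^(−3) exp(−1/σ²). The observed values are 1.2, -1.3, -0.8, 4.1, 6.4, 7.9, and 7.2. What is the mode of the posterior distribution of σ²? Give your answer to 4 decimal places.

σ̂²_MAP = 7.1223

Sum of squared deviations about the known mean: SS = (1.2−3)² + (-1.3−3)² + (-0.8−3)² + (4.1−3)² + (6.4−3)² + (7.9−3)² + (7.2−3)² = 90.59.
The Normal likelihood contributes (σ²)^(−n/2) exp(−SS/(2σ²)), so the posterior is Inverse-Gamma(α + n/2, β + SS/2) = Inverse-Gamma(5.5, 46.295).
The mode of Inverse-Gamma(a, b) is b/(a+1) = 46.295/6.5 ≈ 7.1223.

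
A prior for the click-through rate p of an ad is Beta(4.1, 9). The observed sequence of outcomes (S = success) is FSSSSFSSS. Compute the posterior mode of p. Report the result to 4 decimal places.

Prior: Beta(4.1, 9).
Data: 7 successes in 9 trials (from the sequence). The binomial likelihood contributes p^7(1−p)^2, so the posterior is Beta(4.1+7, 9+2) = Beta(11.1, 11).
For Beta(a, b) with a, b > 1 the mode is (a−1)/(a+b−2) = 10.1/20.1 ≈ 0.5025.

p̂_MAP = 0.5025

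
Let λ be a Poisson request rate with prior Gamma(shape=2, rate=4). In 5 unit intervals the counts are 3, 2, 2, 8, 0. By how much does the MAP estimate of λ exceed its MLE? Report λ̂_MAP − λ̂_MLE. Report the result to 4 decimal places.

MAP − MLE = -1.2222

Σxᵢ = 15. Posterior is Gamma(17, 9); MAP = (17−1)/9 = 16/9 ≈ 1.77778.
MLE = x̄ = 15/5 ≈ 3.00000.
Difference = 16/9 − 15/5 = -11/9 ≈ -1.2222.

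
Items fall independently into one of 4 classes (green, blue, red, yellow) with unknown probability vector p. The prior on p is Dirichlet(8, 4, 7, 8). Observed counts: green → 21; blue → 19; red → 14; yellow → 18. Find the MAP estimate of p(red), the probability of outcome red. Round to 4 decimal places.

MAP estimate of p(red) = 0.2105

The posterior is Dirichlet(αᵢ + nᵢ) = Dirichlet(29, 23, 21, 26).
For a Dirichlet(a₁,…,a_K) with all aᵢ > 1, the mode has j-th component (aⱼ − 1)/(Σaᵢ − K).
Here Σaᵢ = 99 and K = 4, so p(red) = (21 − 1)/(99 − 4) = 20/95 ≈ 0.2105.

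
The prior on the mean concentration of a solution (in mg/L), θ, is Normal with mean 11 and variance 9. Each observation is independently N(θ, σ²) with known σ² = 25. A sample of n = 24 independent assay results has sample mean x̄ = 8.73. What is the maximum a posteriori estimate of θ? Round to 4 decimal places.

θ̂_MAP = 8.9655

n = 24, x̄ = 8.73.
For a Normal prior and Normal likelihood with known variance, the posterior is Normal; its mode equals its mean, the precision-weighted average.
Prior precision 1/σ₀² = 1/9; data precision n/σ² = 24/25 = 0.96.
θ̂ = ((1/9)·11 + 0.96·8.73) / (1/9 + 0.96) = (54017/5625)/(241/225) = 54017/6025 ≈ 8.9655.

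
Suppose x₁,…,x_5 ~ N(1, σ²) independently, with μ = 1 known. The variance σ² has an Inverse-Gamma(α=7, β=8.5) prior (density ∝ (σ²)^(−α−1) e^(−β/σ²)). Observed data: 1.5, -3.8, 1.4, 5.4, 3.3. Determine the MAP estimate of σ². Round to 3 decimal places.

Sum of squared deviations about the known mean: SS = (1.5−1)² + (-3.8−1)² + (1.4−1)² + (5.4−1)² + (3.3−1)² = 48.1.
The Normal likelihood contributes (σ²)^(−n/2) exp(−SS/(2σ²)), so the posterior is Inverse-Gamma(α + n/2, β + SS/2) = Inverse-Gamma(9.5, 32.55).
The mode of Inverse-Gamma(a, b) is b/(a+1) = 32.55/10.5 ≈ 3.100.

σ̂²_MAP = 3.100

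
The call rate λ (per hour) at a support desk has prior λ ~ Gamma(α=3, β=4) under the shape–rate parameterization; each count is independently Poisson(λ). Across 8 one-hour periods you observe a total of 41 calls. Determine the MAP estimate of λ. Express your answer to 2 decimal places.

Σxᵢ = 41, n = 8.
Posterior ∝ λ^2e^(−4λ) · λ^41e^(−8λ) = λ^43e^(−12λ), i.e. Gamma(shape=44, rate=12).
The mode of a Gamma(a, b) with a ≥ 1 (shape–rate) is (a−1)/b = 43/12 ≈ 3.58.

λ̂_MAP = 3.58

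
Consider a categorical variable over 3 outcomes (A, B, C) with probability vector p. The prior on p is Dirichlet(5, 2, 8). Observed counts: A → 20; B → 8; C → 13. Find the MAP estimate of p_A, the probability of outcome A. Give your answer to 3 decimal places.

The posterior is Dirichlet(αᵢ + nᵢ) = Dirichlet(25, 10, 21).
For a Dirichlet(a₁,…,a_K) with all aᵢ > 1, the mode has j-th component (aⱼ − 1)/(Σaᵢ − K).
Here Σaᵢ = 56 and K = 3, so p_A = (25 − 1)/(56 − 3) = 24/53 ≈ 0.453.

MAP estimate of p_A = 0.453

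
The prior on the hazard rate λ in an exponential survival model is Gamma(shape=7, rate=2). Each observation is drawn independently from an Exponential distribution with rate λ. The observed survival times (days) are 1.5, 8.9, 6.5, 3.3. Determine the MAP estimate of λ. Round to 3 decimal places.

λ̂_MAP = 0.450

The Exponential(rate=λ) likelihood is ∝ λ^n e^(−λΣtᵢ). Here n = 4 and Σtᵢ = 1.5 + 8.9 + 6.5 + 3.3 = 20.2.
Posterior ∝ λ^6e^(−2λ) · λ^4e^(−20.2λ) = λ^10e^(−22.2λ), i.e. Gamma(11, 22.2).
Mode = (a−1)/b = 10/22.2 ≈ 0.450.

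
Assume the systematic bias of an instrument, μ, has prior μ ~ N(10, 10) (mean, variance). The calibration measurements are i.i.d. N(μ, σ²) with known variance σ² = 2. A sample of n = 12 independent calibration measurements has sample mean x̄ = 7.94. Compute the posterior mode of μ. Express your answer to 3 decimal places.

n = 12, x̄ = 7.94.
For a Normal prior and Normal likelihood with known variance, the posterior is Normal; its mode equals its mean, the precision-weighted average.
Prior precision 1/σ₀² = 1/10 = 0.1; data precision n/σ² = 12/2 = 6.
μ̂ = (0.1·10 + 6·7.94) / (0.1 + 6) = 48.64/6.1 = 2432/305 ≈ 7.974.

μ̂_MAP = 7.974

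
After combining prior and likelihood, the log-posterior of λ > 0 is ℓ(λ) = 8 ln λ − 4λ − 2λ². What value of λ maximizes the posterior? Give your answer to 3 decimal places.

λ̂_MAP = 1.000

ℓ'(λ) = 8/λ − 4 − 4λ. Setting this to zero and multiplying by λ: 4λ² + 4λ − 8 = 0.
λ = (−4 + √(4² + 4·4·8)) / (2·4) = (−4 + √144) / 8 = (−4 + 12)/8 = 1.
ℓ''(λ) = −8/λ² − 4 < 0, confirming a maximum.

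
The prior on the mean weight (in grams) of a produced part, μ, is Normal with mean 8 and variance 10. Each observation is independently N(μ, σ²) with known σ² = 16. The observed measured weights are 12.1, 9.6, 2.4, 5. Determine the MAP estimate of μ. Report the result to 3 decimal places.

μ̂_MAP = 7.482

n = 4; x̄ = (12.1 + 9.6 + 2.4 + 5)/4 = 29.1/4 = 7.275.
For a Normal prior and Normal likelihood with known variance, the posterior is Normal; its mode equals its mean, the precision-weighted average.
Prior precision 1/σ₀² = 1/10 = 0.1; data precision n/σ² = 4/16 = 0.25.
μ̂ = (0.1·8 + 0.25·7.275) / (0.1 + 0.25) = 2.61875/0.35 = 419/56 ≈ 7.482.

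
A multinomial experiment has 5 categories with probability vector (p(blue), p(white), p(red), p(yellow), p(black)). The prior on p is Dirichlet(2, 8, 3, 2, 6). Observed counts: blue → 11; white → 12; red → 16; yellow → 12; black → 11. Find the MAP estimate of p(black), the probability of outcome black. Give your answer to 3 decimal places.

MAP estimate of p(black) = 0.205

The posterior is Dirichlet(αᵢ + nᵢ) = Dirichlet(13, 20, 19, 14, 17).
For a Dirichlet(a₁,…,a_K) with all aᵢ > 1, the mode has j-th component (aⱼ − 1)/(Σaᵢ − K).
Here Σaᵢ = 83 and K = 5, so p(black) = (17 − 1)/(83 − 5) = 16/78 ≈ 0.205.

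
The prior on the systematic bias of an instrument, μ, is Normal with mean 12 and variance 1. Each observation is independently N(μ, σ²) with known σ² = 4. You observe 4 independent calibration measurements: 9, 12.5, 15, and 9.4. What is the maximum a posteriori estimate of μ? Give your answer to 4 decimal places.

μ̂_MAP = 11.7375

n = 4; x̄ = (9 + 12.5 + 15 + 9.4)/4 = 45.9/4 = 11.475.
For a Normal prior and Normal likelihood with known variance, the posterior is Normal; its mode equals its mean, the precision-weighted average.
Prior precision 1/σ₀² = 1/1 = 1; data precision n/σ² = 4/4 = 1.
μ̂ = (1·12 + 1·11.475) / (1 + 1) = 23.475/2 = 11.7375.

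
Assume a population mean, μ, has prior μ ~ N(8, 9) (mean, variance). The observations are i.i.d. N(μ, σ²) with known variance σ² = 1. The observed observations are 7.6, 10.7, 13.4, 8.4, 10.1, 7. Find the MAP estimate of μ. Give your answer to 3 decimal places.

n = 6; x̄ = (7.6 + 10.7 + 13.4 + 8.4 + 10.1 + 7)/6 = 57.2/6 = 143/15 ≈ 9.5333.
For a Normal prior and Normal likelihood with known variance, the posterior is Normal; its mode equals its mean, the precision-weighted average.
Prior precision 1/σ₀² = 1/9; data precision n/σ² = 6/1 = 6.
μ̂ = ((1/9)·8 + 6·(143/15)) / (1/9 + 6) = (2614/45)/(55/9) = 2614/275 ≈ 9.505.

μ̂_MAP = 9.505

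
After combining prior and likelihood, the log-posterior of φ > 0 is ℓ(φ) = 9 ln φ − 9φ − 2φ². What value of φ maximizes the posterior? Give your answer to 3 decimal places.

ℓ'(φ) = 9/φ − 9 − 4φ. Setting this to zero and multiplying by φ: 4φ² + 9φ − 9 = 0.
φ = (−9 + √(9² + 4·4·9)) / (2·4) = (−9 + √225) / 8 = (−9 + 15)/8 = 3/4.
ℓ''(φ) = −9/φ² − 4 < 0, confirming a maximum.

φ̂_MAP = 0.750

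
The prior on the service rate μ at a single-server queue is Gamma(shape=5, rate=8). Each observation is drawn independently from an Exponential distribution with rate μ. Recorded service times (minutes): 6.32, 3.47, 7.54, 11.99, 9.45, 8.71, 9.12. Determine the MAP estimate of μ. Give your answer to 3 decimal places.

μ̂_MAP = 0.170

The Exponential(rate=μ) likelihood is ∝ μ^n e^(−μΣtᵢ). Here n = 7 and Σtᵢ = 6.32 + 3.47 + 7.54 + 11.99 + 9.45 + 8.71 + 9.12 = 56.60.
Posterior ∝ μ^4e^(−8μ) · μ^7e^(−56.60μ) = μ^11e^(−64.60μ), i.e. Gamma(12, 64.60).
Mode = (a−1)/b = 11/64.60 ≈ 0.170.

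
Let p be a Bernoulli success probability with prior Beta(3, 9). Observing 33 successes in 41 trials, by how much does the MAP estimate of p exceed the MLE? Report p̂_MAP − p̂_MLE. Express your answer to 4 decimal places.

Posterior is Beta(36, 17); MAP = (36−1)/(53−2) = 35/51 ≈ 0.68627.
MLE ignores the prior: p̂_MLE = k/n = 33/41 ≈ 0.80488.
Difference = 35/51 − 33/41 = -248/2091 ≈ -0.1186.

MAP − MLE = -0.1186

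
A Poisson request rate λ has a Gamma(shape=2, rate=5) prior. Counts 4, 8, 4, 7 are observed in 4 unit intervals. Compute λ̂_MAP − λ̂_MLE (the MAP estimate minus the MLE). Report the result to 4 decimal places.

MAP − MLE = -3.0833

Σxᵢ = 23. Posterior is Gamma(25, 9); MAP = (25−1)/9 = 24/9 ≈ 2.66667.
MLE = x̄ = 23/4 ≈ 5.75000.
Difference = 24/9 − 23/4 = -37/12 ≈ -3.0833.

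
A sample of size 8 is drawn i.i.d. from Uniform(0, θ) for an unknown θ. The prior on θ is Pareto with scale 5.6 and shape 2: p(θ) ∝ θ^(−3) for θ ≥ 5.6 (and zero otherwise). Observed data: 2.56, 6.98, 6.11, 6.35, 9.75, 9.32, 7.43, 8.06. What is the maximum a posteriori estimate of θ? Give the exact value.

θ̂_MAP = 9.75

The Uniform(0, θ) likelihood is θ^(−n) for θ ≥ max(xᵢ), zero otherwise. Here max(xᵢ) = 9.75.
Posterior ∝ θ^(−3) · θ^(−8) = θ^(−11) on θ ≥ max(5.6, 9.75) = 9.75.
This density is strictly decreasing in θ, so the posterior mode lies at the lower boundary of the support.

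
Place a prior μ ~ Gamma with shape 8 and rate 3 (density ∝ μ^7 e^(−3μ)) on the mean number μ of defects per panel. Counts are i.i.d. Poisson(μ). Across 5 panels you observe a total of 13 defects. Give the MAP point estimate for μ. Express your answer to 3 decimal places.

μ̂_MAP = 2.500

Σxᵢ = 13, n = 5.
Posterior ∝ μ^7e^(−3μ) · μ^13e^(−5μ) = μ^20e^(−8μ), i.e. Gamma(shape=21, rate=8).
The mode of a Gamma(a, b) with a ≥ 1 (shape–rate) is (a−1)/b = 20/8 ≈ 2.500.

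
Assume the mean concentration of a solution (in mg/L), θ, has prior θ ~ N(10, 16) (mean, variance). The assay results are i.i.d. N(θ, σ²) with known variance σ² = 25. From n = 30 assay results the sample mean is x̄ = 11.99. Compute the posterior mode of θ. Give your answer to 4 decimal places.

n = 30, x̄ = 11.99.
For a Normal prior and Normal likelihood with known variance, the posterior is Normal; its mode equals its mean, the precision-weighted average.
Prior precision 1/σ₀² = 1/16 = 0.0625; data precision n/σ² = 30/25 = 1.2.
θ̂ = (0.0625·10 + 1.2·11.99) / (0.0625 + 1.2) = 15.013/1.2625 = 30026/2525 ≈ 11.8915.

θ̂_MAP = 11.8915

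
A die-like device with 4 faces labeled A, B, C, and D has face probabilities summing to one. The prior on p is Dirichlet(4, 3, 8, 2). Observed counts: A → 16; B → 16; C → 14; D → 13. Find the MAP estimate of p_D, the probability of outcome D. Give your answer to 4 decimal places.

The posterior is Dirichlet(αᵢ + nᵢ) = Dirichlet(20, 19, 22, 15).
For a Dirichlet(a₁,…,a_K) with all aᵢ > 1, the mode has j-th component (aⱼ − 1)/(Σaᵢ − K).
Here Σaᵢ = 76 and K = 4, so p_D = (15 − 1)/(76 − 4) = 14/72 ≈ 0.1944.

MAP estimate of p_D = 0.1944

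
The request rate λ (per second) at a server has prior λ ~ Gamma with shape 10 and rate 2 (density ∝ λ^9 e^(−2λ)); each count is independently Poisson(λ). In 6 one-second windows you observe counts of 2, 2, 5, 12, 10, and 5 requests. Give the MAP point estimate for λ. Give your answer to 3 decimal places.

Σxᵢ = 2+2+5+12+10+5 = 36, with n = 6.
Posterior ∝ λ^9e^(−2λ) · λ^36e^(−6λ) = λ^45e^(−8λ), i.e. Gamma(shape=46, rate=8).
The mode of a Gamma(a, b) with a ≥ 1 (shape–rate) is (a−1)/b = 45/8 ≈ 5.625.

λ̂_MAP = 5.625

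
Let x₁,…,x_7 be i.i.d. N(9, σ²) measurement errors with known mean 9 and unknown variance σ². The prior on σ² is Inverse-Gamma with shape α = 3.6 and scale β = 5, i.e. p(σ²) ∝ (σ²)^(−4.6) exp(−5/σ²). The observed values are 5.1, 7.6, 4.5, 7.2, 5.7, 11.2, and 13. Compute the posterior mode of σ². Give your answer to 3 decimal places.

σ̂²_MAP = 5.086

Sum of squared deviations about the known mean: SS = (5.1−9)² + (7.6−9)² + (4.5−9)² + (7.2−9)² + (5.7−9)² + (11.2−9)² + (13−9)² = 72.39.
The Normal likelihood contributes (σ²)^(−n/2) exp(−SS/(2σ²)), so the posterior is Inverse-Gamma(α + n/2, β + SS/2) = Inverse-Gamma(7.1, 41.195).
The mode of Inverse-Gamma(a, b) is b/(a+1) = 41.195/8.1 ≈ 5.086.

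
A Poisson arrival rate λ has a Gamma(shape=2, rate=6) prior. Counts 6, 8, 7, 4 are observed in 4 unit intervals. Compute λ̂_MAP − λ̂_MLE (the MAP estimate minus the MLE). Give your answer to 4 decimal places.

Σxᵢ = 25. Posterior is Gamma(27, 10); MAP = (27−1)/10 = 26/10 ≈ 2.60000.
MLE = x̄ = 25/4 ≈ 6.25000.
Difference = 26/10 − 25/4 = -73/20 ≈ -3.6500.

MAP − MLE = -3.6500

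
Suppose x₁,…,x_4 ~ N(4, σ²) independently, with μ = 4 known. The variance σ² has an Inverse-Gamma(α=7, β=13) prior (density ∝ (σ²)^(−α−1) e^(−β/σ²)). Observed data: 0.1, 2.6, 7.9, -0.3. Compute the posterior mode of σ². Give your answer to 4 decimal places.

Sum of squared deviations about the known mean: SS = (0.1−4)² + (2.6−4)² + (7.9−4)² + (-0.3−4)² = 50.87.
The Normal likelihood contributes (σ²)^(−n/2) exp(−SS/(2σ²)), so the posterior is Inverse-Gamma(α + n/2, β + SS/2) = Inverse-Gamma(9, 38.435).
The mode of Inverse-Gamma(a, b) is b/(a+1) = 38.435/10 ≈ 3.8435.

σ̂²_MAP = 3.8435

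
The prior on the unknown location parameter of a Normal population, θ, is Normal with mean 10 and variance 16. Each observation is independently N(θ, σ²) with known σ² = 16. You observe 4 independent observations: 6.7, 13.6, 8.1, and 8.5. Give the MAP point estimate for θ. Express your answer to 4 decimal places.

n = 4; x̄ = (6.7 + 13.6 + 8.1 + 8.5)/4 = 36.9/4 = 9.225.
For a Normal prior and Normal likelihood with known variance, the posterior is Normal; its mode equals its mean, the precision-weighted average.
Prior precision 1/σ₀² = 1/16 = 0.0625; data precision n/σ² = 4/16 = 0.25.
θ̂ = (0.0625·10 + 0.25·9.225) / (0.0625 + 0.25) = 2.93125/0.3125 = 9.3800.

θ̂_MAP = 9.3800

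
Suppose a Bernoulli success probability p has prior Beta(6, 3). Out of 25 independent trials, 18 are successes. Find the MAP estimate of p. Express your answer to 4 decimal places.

p̂_MAP = 0.7188

Prior: Beta(6, 3).
Data: 18 successes in 25 trials. The binomial likelihood contributes p^18(1−p)^7, so the posterior is Beta(6+18, 3+7) = Beta(24, 10).
For Beta(a, b) with a, b > 1 the mode is (a−1)/(a+b−2) = 23/32 ≈ 0.7188.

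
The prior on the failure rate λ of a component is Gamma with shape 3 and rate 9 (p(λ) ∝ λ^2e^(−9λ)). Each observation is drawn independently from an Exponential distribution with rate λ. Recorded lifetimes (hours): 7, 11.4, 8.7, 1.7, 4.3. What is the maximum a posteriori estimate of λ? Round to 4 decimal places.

The Exponential(rate=λ) likelihood is ∝ λ^n e^(−λΣtᵢ). Here n = 5 and Σtᵢ = 7 + 11.4 + 8.7 + 1.7 + 4.3 = 33.1.
Posterior ∝ λ^2e^(−9λ) · λ^5e^(−33.1λ) = λ^7e^(−42.1λ), i.e. Gamma(8, 42.1).
Mode = (a−1)/b = 7/42.1 ≈ 0.1663.

λ̂_MAP = 0.1663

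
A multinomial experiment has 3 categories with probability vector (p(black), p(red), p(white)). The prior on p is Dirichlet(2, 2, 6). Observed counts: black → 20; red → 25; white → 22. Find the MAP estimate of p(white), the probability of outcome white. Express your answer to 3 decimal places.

MAP estimate of p(white) = 0.365

The posterior is Dirichlet(αᵢ + nᵢ) = Dirichlet(22, 27, 28).
For a Dirichlet(a₁,…,a_K) with all aᵢ > 1, the mode has j-th component (aⱼ − 1)/(Σaᵢ − K).
Here Σaᵢ = 77 and K = 3, so p(white) = (28 − 1)/(77 − 3) = 27/74 ≈ 0.365.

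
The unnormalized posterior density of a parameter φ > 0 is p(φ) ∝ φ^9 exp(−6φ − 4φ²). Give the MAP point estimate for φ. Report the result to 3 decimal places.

φ̂_MAP = 0.750

ℓ'(φ) = 9/φ − 6 − 8φ. Setting this to zero and multiplying by φ: 8φ² + 6φ − 9 = 0.
φ = (−6 + √(6² + 4·8·9)) / (2·8) = (−6 + √324) / 16 = (−6 + 18)/16 = 3/4.
ℓ''(φ) = −9/φ² − 8 < 0, confirming a maximum.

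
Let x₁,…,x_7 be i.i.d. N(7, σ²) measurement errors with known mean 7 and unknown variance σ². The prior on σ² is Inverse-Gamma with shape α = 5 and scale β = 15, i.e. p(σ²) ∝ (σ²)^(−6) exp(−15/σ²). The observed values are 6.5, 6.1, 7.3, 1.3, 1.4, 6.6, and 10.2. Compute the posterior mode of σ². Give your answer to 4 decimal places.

Sum of squared deviations about the known mean: SS = (6.5−7)² + (6.1−7)² + (7.3−7)² + (1.3−7)² + (1.4−7)² + (6.6−7)² + (10.2−7)² = 75.4.
The Normal likelihood contributes (σ²)^(−n/2) exp(−SS/(2σ²)), so the posterior is Inverse-Gamma(α + n/2, β + SS/2) = Inverse-Gamma(8.5, 52.7).
The mode of Inverse-Gamma(a, b) is b/(a+1) = 52.7/9.5 ≈ 5.5474.

σ̂²_MAP = 5.5474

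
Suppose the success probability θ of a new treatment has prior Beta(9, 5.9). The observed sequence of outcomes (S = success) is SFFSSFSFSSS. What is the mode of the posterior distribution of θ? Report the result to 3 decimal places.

θ̂_MAP = 0.628

Prior: Beta(9, 5.9).
Data: 7 successes in 11 trials (from the sequence). The binomial likelihood contributes θ^7(1−θ)^4, so the posterior is Beta(9+7, 5.9+4) = Beta(16, 9.9).
For Beta(a, b) with a, b > 1 the mode is (a−1)/(a+b−2) = 15/23.9 ≈ 0.628.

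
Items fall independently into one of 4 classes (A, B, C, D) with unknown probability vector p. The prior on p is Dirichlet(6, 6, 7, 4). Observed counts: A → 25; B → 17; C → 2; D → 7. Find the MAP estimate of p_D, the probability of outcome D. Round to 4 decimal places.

MAP estimate of p_D = 0.1429

The posterior is Dirichlet(αᵢ + nᵢ) = Dirichlet(31, 23, 9, 11).
For a Dirichlet(a₁,…,a_K) with all aᵢ > 1, the mode has j-th component (aⱼ − 1)/(Σaᵢ − K).
Here Σaᵢ = 74 and K = 4, so p_D = (11 − 1)/(74 − 4) = 10/70 ≈ 0.1429.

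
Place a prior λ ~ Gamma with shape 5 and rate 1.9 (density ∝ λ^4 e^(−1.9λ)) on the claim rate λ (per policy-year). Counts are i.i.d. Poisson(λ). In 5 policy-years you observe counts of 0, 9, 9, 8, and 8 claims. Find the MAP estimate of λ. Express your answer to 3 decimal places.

Σxᵢ = 0+9+9+8+8 = 34, with n = 5.
Posterior ∝ λ^4e^(−1.9λ) · λ^34e^(−5λ) = λ^38e^(−6.9λ), i.e. Gamma(shape=39, rate=6.9).
The mode of a Gamma(a, b) with a ≥ 1 (shape–rate) is (a−1)/b = 38/6.9 ≈ 5.507.

λ̂_MAP = 5.507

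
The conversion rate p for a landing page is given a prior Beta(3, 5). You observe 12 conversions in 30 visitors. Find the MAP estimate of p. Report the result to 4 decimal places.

Prior: Beta(3, 5).
Data: 12 successes in 30 trials. The binomial likelihood contributes p^12(1−p)^18, so the posterior is Beta(3+12, 5+18) = Beta(15, 23).
For Beta(a, b) with a, b > 1 the mode is (a−1)/(a+b−2) = 14/36 ≈ 0.3889.

p̂_MAP = 0.3889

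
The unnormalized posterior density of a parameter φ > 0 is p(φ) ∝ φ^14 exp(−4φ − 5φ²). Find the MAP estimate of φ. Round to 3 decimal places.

ℓ'(φ) = 14/φ − 4 − 10φ. Setting this to zero and multiplying by φ: 10φ² + 4φ − 14 = 0.
φ = (−4 + √(4² + 4·10·14)) / (2·10) = (−4 + √576) / 20 = (−4 + 24)/20 = 1.
ℓ''(φ) = −14/φ² − 10 < 0, confirming a maximum.

φ̂_MAP = 1.000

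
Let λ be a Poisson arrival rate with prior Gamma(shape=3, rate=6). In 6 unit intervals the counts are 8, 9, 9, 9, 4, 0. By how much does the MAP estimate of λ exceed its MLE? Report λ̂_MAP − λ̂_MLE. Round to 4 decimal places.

MAP − MLE = -3.0833

Σxᵢ = 39. Posterior is Gamma(42, 12); MAP = (42−1)/12 = 41/12 ≈ 3.41667.
MLE = x̄ = 39/6 ≈ 6.50000.
Difference = 41/12 − 39/6 = -37/12 ≈ -3.0833.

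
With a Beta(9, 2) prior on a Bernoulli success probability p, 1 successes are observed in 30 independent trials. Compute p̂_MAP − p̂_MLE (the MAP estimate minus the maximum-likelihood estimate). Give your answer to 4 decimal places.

MAP − MLE = 0.1974

Posterior is Beta(10, 31); MAP = (10−1)/(41−2) = 9/39 ≈ 0.23077.
MLE ignores the prior: p̂_MLE = k/n = 1/30 ≈ 0.03333.
Difference = 9/39 − 1/30 = 77/390 ≈ 0.1974.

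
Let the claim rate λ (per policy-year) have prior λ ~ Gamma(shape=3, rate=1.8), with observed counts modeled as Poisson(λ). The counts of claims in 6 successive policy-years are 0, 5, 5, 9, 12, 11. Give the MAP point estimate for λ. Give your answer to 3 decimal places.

λ̂_MAP = 5.641

Σxᵢ = 0+5+5+9+12+11 = 42, with n = 6.
Posterior ∝ λ^2e^(−1.8λ) · λ^42e^(−6λ) = λ^44e^(−7.8λ), i.e. Gamma(shape=45, rate=7.8).
The mode of a Gamma(a, b) with a ≥ 1 (shape–rate) is (a−1)/b = 44/7.8 ≈ 5.641.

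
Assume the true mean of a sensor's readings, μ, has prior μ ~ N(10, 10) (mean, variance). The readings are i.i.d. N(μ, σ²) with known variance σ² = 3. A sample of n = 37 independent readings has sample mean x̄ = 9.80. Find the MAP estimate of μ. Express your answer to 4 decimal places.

μ̂_MAP = 9.8016

n = 37, x̄ = 9.80.
For a Normal prior and Normal likelihood with known variance, the posterior is Normal; its mode equals its mean, the precision-weighted average.
Prior precision 1/σ₀² = 1/10 = 0.1; data precision n/σ² = 37/3.
μ̂ = (0.1·10 + (37/3)·9.8) / (0.1 + 37/3) = (1828/15)/(373/30) = 3656/373 ≈ 9.8016.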